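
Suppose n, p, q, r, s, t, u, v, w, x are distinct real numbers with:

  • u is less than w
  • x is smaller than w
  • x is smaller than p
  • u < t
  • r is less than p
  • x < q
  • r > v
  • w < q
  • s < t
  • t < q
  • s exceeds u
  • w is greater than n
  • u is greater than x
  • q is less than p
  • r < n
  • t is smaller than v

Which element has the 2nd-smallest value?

u

The consecutive relations fix a unique order: x < u < s < t < v < r < n < w < q < p.
Counting 2 from the smallest end gives u.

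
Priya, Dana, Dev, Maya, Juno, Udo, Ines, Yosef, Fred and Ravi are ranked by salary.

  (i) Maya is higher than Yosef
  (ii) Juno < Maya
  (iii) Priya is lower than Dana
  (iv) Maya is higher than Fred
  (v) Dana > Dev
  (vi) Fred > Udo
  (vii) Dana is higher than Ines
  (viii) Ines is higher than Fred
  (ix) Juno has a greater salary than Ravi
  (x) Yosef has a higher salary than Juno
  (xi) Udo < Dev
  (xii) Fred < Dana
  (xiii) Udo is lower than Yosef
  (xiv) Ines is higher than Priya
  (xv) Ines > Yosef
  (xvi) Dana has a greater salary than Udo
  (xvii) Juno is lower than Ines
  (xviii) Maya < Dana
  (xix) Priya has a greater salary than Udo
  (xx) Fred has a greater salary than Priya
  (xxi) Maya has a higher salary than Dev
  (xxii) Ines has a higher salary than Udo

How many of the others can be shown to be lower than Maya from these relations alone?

From Maya the given relations immediately reach Juno, Yosef, Dev, Fred.
From those, Ravi, Udo, Priya — 7 in total.
No other element is forced below Maya by the given relations, so the count is 7.

7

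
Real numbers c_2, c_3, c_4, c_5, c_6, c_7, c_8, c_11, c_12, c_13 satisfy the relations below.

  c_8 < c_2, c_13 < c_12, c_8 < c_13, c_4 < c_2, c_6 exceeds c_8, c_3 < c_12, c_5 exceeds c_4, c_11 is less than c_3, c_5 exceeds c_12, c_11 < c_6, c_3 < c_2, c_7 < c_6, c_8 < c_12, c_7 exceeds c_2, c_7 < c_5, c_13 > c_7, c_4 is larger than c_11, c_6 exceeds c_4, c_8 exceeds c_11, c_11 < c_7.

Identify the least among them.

Chaining upward from c_11: directly above it, c_3, c_4, c_8, c_7, c_6; then c_2, c_13, c_12, c_5.
That covers every other element, and nothing is given below c_11, so c_11 is the least.

c_11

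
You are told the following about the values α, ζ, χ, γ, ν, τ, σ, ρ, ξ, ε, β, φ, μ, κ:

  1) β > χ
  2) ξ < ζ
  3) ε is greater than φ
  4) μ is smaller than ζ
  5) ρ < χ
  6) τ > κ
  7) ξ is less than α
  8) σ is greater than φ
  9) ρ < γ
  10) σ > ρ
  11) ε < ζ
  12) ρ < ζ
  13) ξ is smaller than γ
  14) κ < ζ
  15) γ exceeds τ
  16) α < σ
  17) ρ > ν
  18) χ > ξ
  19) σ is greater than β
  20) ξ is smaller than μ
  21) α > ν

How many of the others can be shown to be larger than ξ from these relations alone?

From ξ the given relations immediately reach μ, γ, α, χ, ζ.
From those, β, σ — 7 in total.
No other element is forced above ξ by the given relations, so the count is 7.

7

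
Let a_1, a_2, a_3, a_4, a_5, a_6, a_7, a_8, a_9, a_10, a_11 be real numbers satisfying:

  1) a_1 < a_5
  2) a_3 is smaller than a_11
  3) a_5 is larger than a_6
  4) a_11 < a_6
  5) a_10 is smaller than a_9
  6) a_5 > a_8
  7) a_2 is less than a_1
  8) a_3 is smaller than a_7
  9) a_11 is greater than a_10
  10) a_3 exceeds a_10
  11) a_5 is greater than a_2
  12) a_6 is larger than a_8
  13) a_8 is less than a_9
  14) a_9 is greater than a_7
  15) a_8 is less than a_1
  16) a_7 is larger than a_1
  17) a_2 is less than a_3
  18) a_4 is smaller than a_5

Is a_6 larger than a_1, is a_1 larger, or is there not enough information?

undetermined

Following every chain through a_1: above a_1 we get a_7, a_9, a_5; below a_1 we get a_2, a_8.
a_6 is not reached, and no chain runs the other way from a_6 to a_1.
So the given relations leave the order of a_1 and a_6 undetermined.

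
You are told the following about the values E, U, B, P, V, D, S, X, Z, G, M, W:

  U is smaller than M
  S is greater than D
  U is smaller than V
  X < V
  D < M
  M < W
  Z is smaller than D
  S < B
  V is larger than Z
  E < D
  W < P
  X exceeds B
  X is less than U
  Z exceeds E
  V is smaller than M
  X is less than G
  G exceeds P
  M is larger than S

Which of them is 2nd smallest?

Z

Piecing the relations together gives one ordering: E < Z < D < S < B < X < U < V < M < W < P < G.
The 2nd smallest is Z.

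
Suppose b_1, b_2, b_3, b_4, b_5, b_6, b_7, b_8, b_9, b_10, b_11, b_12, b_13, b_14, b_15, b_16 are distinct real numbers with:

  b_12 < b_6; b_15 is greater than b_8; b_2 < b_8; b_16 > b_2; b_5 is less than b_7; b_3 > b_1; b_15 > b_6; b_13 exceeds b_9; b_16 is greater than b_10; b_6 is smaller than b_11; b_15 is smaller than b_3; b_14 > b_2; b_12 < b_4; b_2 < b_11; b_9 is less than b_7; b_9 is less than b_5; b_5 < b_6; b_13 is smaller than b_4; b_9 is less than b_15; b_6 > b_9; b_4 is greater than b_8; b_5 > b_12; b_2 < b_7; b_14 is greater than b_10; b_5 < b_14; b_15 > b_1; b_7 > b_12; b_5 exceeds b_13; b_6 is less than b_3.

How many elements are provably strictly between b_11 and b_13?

2

The relations place b_13 below b_11. An element lies strictly between them when it is forced above b_13 and also forced below b_11.
Above b_13: {b_5, b_14, b_6, b_4, b_15, b_7, b_3}. Below b_11: {b_2, b_9, b_12, b_5, b_6}.
Intersection: {b_5, b_6} — 2.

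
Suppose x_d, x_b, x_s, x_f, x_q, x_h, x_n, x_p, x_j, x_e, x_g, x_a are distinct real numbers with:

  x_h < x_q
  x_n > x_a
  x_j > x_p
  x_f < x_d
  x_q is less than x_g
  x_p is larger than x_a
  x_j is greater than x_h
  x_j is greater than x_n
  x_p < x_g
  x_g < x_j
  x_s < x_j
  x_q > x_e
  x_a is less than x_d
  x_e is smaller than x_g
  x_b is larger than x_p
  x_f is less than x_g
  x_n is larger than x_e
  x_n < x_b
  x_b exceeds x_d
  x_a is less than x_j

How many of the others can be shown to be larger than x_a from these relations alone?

6

From x_a the given relations immediately reach x_d, x_n, x_p, x_j.
From those, x_b, x_g — 6 in total.
Nothing else is reachable above x_a; 6 in all.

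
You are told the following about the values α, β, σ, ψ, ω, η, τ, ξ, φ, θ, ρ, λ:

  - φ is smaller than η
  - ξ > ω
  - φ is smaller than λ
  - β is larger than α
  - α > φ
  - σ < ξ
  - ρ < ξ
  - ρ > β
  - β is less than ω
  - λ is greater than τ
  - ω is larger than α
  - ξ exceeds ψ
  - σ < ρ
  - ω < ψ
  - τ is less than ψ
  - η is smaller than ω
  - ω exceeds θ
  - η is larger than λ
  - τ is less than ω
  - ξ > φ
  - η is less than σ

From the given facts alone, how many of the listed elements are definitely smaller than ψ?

The elements the relations force below ψ are τ, φ, θ, λ, η, α, β, ω — no chain reaches any other.
That is 8.

8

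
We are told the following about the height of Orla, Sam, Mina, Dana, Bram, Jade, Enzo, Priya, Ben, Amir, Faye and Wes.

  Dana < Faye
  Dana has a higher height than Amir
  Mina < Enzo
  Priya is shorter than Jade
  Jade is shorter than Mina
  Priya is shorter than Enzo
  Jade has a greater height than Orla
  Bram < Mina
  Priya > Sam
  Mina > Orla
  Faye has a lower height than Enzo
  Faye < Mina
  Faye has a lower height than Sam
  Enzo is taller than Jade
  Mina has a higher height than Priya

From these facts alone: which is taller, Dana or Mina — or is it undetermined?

Mina

Link the given pairs in sequence: Dana < Faye; Faye < Sam; Sam < Priya; Priya < Mina.
Chaining these gives Dana < Faye < Sam < Priya < Mina.
So Mina is taller.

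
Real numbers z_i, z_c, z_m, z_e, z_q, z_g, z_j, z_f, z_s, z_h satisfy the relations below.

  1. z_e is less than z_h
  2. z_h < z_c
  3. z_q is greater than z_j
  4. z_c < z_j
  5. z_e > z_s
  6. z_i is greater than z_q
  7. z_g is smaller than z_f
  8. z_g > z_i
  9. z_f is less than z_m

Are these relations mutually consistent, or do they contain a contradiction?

consistent

Every relation is compatible with z_s < z_e < z_h < z_c < z_j < z_q < z_i < z_g < z_f < z_m; the set is consistent.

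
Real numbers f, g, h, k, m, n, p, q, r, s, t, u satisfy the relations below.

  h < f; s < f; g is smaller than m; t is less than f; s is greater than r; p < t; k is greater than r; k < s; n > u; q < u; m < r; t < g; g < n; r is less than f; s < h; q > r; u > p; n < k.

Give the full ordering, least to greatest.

The consecutive links are each given: p < t; t < g; g < m; m < r; r < q; q < u; u < n; n < k; k < s; s < h; h < f.

p < t < g < m < r < q < u < n < k < s < h < f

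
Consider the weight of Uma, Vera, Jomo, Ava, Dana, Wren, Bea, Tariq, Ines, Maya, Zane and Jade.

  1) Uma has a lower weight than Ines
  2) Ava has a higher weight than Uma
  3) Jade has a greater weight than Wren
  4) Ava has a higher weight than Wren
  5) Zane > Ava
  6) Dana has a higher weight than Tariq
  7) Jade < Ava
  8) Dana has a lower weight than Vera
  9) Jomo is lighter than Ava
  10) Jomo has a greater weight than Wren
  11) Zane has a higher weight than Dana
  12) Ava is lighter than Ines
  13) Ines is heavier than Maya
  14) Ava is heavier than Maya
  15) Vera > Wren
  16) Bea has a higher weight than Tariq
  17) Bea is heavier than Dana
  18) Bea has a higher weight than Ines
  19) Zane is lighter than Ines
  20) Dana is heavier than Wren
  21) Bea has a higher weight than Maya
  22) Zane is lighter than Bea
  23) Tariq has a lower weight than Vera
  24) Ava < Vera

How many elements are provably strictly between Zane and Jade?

The relations place Jade below Zane. An element lies strictly between them when it is forced above Jade and also forced below Zane.
Above Jade: {Ava, Vera, Ines, Bea}. Below Zane: {Maya, Uma, Wren, Jomo, Tariq, Ava, Dana}.
Intersection: {Ava} — 1.

1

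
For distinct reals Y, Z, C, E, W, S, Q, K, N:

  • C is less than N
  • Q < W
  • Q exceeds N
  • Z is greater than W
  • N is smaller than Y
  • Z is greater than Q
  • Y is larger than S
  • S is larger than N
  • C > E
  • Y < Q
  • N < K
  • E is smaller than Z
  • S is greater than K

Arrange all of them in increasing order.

E < C < N < K < S < Y < Q < W < Z

Each adjacent pair is fixed by a given relation: E < C; C < N; N < K; K < S; S < Y; Y < Q; Q < W; W < Z. Chaining them end to end gives the full order.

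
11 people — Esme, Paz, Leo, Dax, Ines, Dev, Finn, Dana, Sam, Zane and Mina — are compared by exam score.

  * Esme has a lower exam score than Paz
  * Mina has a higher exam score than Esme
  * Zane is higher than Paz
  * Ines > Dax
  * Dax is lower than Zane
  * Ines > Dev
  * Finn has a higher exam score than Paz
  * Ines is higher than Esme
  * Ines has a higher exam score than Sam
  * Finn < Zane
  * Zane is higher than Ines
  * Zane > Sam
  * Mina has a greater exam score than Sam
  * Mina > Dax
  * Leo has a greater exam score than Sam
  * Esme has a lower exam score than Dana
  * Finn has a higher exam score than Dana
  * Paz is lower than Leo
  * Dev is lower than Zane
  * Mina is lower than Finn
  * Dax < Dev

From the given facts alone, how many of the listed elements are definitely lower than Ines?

4

The elements the relations force below Ines are Esme, Sam, Dax, Dev — no chain reaches any other.
That is 4.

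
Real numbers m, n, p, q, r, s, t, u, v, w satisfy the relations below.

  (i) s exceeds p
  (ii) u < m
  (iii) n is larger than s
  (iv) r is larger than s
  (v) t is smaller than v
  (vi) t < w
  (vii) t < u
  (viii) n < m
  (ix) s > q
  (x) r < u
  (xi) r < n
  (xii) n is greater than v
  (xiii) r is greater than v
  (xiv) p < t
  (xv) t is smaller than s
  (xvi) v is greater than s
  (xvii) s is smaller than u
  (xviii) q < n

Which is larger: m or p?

p < t and t < s give p < s.
Then s < v extends the chain to v.
With v < r: p < t < s < v < r.
With r < u: p < t < s < v < r < u.
With u < m: p < t < s < v < r < u < m.
So p < m; m is the larger of the two.

m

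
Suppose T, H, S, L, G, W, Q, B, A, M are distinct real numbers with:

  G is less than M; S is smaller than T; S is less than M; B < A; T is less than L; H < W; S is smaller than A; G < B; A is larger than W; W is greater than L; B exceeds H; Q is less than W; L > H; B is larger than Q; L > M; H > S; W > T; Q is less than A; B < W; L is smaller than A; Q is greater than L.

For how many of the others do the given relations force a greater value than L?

Directly above L: Q, W, A.
One step further: B (4 so far).
No other element is forced above L by the given relations, so the count is 4.

4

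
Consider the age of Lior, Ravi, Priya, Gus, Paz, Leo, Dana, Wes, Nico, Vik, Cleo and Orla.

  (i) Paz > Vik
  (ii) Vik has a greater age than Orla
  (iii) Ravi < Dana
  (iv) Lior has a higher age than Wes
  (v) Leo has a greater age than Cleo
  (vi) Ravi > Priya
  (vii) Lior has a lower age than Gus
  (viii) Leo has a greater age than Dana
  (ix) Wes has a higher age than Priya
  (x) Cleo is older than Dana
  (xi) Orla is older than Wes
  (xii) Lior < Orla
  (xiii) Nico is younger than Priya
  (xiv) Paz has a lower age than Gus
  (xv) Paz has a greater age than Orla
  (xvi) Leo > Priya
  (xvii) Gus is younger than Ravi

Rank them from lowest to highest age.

Each adjacent pair is fixed by a given relation: Nico < Priya; Priya < Wes; Wes < Lior; Lior < Orla; Orla < Vik; Vik < Paz; Paz < Gus; Gus < Ravi; Ravi < Dana; Dana < Cleo; Cleo < Leo. Chaining them end to end gives the full order.

Nico < Priya < Wes < Lior < Orla < Vik < Paz < Gus < Ravi < Dana < Cleo < Leo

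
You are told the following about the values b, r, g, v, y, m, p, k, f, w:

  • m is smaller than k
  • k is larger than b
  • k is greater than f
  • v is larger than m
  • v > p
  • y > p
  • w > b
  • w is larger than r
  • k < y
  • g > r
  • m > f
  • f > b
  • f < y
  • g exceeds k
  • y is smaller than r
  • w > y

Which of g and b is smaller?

b

Chaining the given relations: b < f < m < k < y < r < g.
So b < g; b is the smaller of the two.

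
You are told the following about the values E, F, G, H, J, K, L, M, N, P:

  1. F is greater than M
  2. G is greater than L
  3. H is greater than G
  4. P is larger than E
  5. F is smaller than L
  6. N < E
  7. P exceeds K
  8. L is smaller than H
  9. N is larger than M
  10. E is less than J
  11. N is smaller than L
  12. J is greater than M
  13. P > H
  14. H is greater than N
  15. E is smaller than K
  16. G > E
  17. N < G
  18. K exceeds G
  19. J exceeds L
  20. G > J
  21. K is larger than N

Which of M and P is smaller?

M

Chaining the given relations: M < F < L < J < G < K < P.
So M < P; M is the smaller of the two.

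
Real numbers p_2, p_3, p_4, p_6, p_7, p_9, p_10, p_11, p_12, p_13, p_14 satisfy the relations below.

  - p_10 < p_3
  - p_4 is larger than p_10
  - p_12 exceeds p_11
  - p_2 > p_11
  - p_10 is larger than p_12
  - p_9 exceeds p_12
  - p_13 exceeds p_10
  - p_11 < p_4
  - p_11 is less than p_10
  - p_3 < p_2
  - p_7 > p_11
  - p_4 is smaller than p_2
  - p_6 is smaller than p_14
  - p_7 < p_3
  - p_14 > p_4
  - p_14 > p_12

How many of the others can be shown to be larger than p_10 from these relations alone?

Directly above p_10: p_3, p_4, p_13.
One step further: p_14, p_2 (5 so far).
No other element is forced above p_10 by the given relations, so the count is 5.

5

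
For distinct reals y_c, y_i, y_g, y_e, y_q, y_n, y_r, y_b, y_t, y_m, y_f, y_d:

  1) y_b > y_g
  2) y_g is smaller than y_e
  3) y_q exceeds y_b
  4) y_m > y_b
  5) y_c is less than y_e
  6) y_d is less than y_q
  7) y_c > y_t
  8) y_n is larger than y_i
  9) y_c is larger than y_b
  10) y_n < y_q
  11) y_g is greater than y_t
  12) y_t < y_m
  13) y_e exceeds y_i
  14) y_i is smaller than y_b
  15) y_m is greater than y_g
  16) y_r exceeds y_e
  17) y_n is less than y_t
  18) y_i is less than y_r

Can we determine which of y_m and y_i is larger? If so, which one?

y_i < y_n < y_t < y_g < y_b < y_m, by transitivity through y_n, y_t, y_g, y_b.
So y_m is larger.

y_m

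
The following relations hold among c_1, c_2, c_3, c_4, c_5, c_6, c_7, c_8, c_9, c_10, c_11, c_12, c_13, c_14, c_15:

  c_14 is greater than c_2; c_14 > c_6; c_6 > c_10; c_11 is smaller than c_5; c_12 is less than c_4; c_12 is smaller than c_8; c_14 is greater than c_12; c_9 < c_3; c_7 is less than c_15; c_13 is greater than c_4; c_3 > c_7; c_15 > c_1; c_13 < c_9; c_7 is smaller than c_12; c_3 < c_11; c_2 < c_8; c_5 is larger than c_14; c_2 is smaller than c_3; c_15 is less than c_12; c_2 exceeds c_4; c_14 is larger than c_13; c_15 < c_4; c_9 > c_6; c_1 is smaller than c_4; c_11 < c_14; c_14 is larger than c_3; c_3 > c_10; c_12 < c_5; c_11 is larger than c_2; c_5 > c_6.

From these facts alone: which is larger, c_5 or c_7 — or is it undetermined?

Link the given pairs in sequence: c_7 < c_15; c_15 < c_12; c_12 < c_4; c_4 < c_13; c_13 < c_9; c_9 < c_3; c_3 < c_11; c_11 < c_14; c_14 < c_5.
Chaining these gives c_7 < c_15 < c_12 < c_4 < c_13 < c_9 < c_3 < c_11 < c_14 < c_5.
So c_5 is larger.

c_5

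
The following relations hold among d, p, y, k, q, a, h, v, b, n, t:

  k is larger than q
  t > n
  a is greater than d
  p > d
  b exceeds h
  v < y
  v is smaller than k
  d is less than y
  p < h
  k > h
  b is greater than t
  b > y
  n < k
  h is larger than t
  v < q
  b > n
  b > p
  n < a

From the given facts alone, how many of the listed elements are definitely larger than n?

From n the given relations immediately reach t, a, k, b.
From those, h — 5 in total.
No other element is forced above n by the given relations, so the count is 5.

5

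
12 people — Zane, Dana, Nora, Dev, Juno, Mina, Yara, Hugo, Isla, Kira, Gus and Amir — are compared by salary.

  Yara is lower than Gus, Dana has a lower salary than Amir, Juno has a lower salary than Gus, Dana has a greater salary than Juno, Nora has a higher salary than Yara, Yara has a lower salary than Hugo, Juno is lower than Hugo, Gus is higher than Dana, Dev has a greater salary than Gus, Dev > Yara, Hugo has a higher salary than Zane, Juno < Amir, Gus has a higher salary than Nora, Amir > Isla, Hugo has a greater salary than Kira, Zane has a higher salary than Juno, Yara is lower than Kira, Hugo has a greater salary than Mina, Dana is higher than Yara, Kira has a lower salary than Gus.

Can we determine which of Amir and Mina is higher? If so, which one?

Following every chain through Mina: above Mina we get Hugo.
Amir is not reached, and no chain runs the other way from Amir to Mina.
So the given relations leave the order of Mina and Amir undetermined.

undetermined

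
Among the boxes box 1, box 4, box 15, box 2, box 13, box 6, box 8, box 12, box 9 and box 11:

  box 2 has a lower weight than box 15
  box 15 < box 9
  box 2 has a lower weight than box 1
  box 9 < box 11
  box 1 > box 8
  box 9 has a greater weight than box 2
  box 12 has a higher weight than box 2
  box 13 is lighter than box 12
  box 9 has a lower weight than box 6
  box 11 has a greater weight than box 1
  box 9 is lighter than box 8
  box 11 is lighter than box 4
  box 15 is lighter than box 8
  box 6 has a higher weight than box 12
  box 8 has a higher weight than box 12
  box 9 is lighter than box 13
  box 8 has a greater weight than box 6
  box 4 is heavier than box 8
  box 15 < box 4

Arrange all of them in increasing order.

box 2 < box 15 < box 9 < box 13 < box 12 < box 6 < box 8 < box 1 < box 11 < box 4

The consecutive links are each given: box 2 < box 15; box 15 < box 9; box 9 < box 13; box 13 < box 12; box 12 < box 6; box 6 < box 8; box 8 < box 1; box 1 < box 11; box 11 < box 4.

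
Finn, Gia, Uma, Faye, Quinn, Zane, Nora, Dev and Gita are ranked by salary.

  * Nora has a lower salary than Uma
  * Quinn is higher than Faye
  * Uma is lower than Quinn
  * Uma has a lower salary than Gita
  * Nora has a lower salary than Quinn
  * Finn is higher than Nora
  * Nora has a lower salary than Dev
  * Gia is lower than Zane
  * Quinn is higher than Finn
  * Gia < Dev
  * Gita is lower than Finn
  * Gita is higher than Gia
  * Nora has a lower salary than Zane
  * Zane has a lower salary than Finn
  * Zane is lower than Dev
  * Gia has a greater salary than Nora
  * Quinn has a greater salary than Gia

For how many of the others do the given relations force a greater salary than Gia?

The elements the relations force above Gia are Gita, Zane, Finn, Quinn, Dev — no chain reaches any other.
That is 5.

5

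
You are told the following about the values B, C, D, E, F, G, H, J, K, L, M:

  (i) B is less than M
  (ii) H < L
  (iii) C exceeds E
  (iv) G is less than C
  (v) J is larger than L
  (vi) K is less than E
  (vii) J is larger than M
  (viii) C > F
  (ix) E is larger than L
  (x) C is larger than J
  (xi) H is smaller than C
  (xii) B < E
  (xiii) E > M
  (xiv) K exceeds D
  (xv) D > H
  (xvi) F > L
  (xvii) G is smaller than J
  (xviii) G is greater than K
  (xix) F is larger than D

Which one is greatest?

H is not greatest since H < D; L is not greatest since L < E; D is not greatest since D < F; B is not greatest since B < E; K is not greatest since K < E; M is not greatest since M < E; E is not greatest since E < C; G is not greatest since G < C; F is not greatest since F < C; J is not greatest since J < C.
Only C has nothing above it, so C is the greatest.

C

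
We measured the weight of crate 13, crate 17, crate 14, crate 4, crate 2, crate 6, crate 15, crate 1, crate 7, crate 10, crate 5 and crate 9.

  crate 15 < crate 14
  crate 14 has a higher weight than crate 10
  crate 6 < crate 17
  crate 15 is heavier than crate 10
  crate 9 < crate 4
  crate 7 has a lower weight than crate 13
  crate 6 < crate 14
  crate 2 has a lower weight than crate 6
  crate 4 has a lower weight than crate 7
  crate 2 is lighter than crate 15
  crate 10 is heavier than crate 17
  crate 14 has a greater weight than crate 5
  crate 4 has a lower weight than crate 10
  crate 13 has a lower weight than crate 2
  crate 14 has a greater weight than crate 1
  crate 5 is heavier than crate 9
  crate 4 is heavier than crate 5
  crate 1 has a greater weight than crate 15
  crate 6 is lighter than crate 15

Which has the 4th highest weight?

crate 10

The consecutive relations fix a unique order: crate 9 < crate 5 < crate 4 < crate 7 < crate 13 < crate 2 < crate 6 < crate 17 < crate 10 < crate 15 < crate 1 < crate 14.
The 4th largest is crate 10.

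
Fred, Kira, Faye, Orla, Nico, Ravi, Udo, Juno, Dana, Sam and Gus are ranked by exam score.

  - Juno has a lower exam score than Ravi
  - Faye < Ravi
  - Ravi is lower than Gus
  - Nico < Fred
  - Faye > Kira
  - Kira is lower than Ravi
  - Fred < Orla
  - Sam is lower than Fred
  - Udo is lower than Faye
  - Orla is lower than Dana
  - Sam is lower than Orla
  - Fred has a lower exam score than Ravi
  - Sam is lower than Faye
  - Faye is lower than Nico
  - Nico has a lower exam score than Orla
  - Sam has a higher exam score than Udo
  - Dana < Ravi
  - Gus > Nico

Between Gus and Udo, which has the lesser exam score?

Udo < Sam and Sam < Faye give Udo < Faye.
With Faye < Nico: Udo < Sam < Faye < Nico.
Then Nico < Fred extends the chain to Fred.
With Fred < Orla: Udo < Sam < Faye < Nico < Fred < Orla.
Then Orla < Dana extends the chain to Dana.
Then Dana < Ravi extends the chain to Ravi.
With Ravi < Gus: Udo < Sam < Faye < Nico < Fred < Orla < Dana < Ravi < Gus.
So Udo < Gus; Udo is the lower of the two.

Udo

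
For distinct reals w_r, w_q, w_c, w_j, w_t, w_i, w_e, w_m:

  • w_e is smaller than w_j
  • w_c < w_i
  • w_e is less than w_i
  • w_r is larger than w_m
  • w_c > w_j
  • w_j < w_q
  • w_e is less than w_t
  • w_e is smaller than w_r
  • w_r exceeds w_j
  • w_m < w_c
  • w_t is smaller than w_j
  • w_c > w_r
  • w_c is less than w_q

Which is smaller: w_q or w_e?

Chaining the given relations: w_e < w_t < w_j < w_r < w_c < w_q.
So w_e < w_q; w_e is the smaller of the two.

w_e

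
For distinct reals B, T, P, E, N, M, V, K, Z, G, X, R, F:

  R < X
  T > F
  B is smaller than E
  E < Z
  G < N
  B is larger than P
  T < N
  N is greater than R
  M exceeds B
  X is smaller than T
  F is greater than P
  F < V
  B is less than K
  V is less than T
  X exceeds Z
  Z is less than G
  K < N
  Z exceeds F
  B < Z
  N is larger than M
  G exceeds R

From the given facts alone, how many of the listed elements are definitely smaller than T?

From T the given relations immediately reach F, V, X.
From those, P, R, Z — 6 in total.
From those, B, E — 8 in total.
Nothing else is reachable below T; 8 in all.

8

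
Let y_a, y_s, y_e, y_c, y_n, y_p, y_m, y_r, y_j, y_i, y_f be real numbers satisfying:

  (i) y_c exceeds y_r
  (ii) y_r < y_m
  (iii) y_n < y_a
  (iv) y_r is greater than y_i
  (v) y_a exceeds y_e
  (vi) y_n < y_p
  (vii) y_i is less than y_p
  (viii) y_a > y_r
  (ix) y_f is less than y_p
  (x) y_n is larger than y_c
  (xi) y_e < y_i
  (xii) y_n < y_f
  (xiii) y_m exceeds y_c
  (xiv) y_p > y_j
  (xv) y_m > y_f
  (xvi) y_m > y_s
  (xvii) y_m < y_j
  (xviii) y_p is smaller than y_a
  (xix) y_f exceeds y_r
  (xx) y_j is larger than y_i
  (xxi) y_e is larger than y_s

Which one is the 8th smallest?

y_m

The consecutive relations fix a unique order: y_s < y_e < y_i < y_r < y_c < y_n < y_f < y_m < y_j < y_p < y_a.
The 8th smallest is y_m.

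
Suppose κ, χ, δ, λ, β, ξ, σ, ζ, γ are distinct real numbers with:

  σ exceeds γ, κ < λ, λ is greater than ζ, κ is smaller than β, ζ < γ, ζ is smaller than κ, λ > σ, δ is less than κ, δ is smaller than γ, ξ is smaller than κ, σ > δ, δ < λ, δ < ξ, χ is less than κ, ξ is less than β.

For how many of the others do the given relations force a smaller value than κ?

4

From κ the given relations immediately reach ζ, δ, χ, ξ.
Nothing else is reachable below κ; 4 in all.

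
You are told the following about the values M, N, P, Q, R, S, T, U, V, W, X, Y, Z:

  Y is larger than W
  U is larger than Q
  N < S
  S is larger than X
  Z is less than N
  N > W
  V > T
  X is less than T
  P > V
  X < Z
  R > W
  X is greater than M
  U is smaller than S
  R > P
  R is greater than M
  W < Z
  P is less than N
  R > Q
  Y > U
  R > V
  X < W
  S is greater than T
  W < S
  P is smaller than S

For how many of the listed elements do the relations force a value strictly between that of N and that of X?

Chaining upward from X reaches: T, W, V, P, Y, Z, S, R.
Chaining downward from N reaches: M, T, W, V, P, Z.
Strictly between X and N are those in both lists: T, W, V, P, Z — 5 elements.

5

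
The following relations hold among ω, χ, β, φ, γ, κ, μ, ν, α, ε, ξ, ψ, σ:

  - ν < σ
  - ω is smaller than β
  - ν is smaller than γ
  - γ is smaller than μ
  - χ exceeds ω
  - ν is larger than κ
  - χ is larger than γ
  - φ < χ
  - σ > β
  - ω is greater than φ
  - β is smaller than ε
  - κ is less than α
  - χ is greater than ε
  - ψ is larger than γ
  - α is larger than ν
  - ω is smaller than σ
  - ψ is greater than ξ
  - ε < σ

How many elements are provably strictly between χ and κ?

The relations place κ below χ. An element lies strictly between them when it is forced above κ and also forced below χ.
Above κ: {ν, γ, α, σ, ψ, μ}. Below χ: {φ, ω, ν, β, ε, γ}.
Intersection: {ν, γ} — 2.

2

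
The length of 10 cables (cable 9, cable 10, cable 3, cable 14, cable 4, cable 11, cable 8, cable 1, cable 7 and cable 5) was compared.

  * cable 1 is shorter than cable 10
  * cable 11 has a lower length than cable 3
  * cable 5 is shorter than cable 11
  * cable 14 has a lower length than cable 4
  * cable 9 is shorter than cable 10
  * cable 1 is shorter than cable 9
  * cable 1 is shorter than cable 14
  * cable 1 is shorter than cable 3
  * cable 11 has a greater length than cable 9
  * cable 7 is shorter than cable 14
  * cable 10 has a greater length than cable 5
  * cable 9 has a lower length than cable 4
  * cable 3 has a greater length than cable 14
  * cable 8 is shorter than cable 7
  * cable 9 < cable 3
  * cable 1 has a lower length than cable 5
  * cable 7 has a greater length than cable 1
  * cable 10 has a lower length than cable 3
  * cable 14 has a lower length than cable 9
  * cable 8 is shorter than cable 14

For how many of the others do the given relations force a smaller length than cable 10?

6

Directly below cable 10: cable 1, cable 5, cable 9.
One step further: cable 14 (4 so far).
One step further: cable 8, cable 7 (6 so far).
Nothing else is reachable below cable 10; 6 in all.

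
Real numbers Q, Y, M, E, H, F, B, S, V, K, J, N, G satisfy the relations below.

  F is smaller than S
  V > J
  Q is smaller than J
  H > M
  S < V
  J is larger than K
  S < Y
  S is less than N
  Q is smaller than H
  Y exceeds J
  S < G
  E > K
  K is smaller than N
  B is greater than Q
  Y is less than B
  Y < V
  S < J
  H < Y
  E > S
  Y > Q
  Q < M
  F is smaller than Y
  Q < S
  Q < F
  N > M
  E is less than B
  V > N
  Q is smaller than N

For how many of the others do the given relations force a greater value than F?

The elements the relations force above F are S, E, J, N, Y, B, G, V — no chain reaches any other.
That is 8.

8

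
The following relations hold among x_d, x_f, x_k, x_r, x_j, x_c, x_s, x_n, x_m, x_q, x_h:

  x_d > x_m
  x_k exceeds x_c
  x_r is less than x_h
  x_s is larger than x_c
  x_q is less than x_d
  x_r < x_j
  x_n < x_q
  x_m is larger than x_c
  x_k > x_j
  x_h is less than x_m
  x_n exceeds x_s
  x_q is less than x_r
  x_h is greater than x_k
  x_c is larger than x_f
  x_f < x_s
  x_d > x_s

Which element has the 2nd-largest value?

Chaining the given pairs: x_f < x_c < x_s < x_n < x_q < x_r < x_j < x_k < x_h < x_m < x_d.
Counting 2 from the largest end gives x_m.

x_m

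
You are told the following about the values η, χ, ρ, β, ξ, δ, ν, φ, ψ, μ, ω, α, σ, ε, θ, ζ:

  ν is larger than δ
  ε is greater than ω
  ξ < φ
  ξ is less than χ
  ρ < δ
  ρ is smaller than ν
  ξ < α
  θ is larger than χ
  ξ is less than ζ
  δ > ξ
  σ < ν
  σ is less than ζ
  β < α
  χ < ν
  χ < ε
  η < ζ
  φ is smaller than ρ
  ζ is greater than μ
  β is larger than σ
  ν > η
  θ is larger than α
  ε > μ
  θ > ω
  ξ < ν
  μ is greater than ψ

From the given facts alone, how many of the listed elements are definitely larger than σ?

5

The elements the relations force above σ are β, ζ, α, θ, ν — no chain reaches any other.
That is 5.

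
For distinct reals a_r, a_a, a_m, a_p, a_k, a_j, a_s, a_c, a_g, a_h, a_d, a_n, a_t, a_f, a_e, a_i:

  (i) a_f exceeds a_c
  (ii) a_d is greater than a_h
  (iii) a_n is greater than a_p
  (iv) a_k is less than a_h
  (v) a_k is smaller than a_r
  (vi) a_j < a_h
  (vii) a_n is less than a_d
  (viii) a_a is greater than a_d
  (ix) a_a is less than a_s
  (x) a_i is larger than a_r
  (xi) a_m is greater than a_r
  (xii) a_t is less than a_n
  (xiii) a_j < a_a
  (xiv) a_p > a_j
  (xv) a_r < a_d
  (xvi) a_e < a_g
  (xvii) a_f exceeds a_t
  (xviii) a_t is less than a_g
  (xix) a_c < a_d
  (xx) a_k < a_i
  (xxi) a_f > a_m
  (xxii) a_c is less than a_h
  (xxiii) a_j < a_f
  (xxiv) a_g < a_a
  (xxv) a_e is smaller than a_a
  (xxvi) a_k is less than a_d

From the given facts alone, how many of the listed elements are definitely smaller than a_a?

The elements the relations force below a_a are a_k, a_r, a_e, a_j, a_p, a_c, a_t, a_h, a_n, a_g, a_d — no chain reaches any other.
That is 11.

11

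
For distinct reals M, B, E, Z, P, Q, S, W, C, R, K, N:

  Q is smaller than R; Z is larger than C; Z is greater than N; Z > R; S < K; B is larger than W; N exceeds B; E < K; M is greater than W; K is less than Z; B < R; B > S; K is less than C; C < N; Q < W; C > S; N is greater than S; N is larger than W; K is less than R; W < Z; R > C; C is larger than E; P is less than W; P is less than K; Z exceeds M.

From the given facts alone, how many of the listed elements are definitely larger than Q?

The elements the relations force above Q are W, B, R, M, N, Z — no chain reaches any other.
That is 6.

6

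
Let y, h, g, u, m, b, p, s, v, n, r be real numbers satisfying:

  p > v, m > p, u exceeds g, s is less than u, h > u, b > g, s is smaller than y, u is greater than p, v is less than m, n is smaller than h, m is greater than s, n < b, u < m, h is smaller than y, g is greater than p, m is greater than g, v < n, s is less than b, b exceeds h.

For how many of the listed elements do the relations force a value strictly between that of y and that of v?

5

The relations place v below y. An element lies strictly between them when it is forced above v and also forced below y.
Above v: {p, n, g, u, h, m, b}. Below y: {s, p, n, g, u, h}.
Intersection: {p, n, g, u, h} — 5.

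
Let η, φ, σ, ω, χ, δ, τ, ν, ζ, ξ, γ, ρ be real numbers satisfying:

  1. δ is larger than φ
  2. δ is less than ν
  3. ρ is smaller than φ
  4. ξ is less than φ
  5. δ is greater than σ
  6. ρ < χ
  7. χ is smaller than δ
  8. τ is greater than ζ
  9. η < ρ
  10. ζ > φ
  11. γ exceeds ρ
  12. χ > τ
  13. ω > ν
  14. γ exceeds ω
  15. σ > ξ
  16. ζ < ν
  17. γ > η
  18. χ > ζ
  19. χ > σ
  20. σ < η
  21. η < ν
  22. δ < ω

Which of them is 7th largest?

ζ

Chaining the given pairs: ξ < σ < η < ρ < φ < ζ < τ < χ < δ < ν < ω < γ.
The 7th largest is ζ.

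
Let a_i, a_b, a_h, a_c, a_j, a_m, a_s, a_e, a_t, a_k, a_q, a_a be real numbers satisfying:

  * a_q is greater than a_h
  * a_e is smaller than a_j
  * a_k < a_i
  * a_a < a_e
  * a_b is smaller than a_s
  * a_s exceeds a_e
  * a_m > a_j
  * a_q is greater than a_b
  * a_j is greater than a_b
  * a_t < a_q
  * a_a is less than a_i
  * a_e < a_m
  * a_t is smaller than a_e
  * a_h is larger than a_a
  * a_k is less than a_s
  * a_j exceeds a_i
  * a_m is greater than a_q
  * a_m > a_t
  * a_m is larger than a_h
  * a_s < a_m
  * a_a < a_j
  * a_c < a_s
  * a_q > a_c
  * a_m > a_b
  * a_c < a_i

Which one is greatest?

Chaining downward from a_m: directly below it, a_t, a_b, a_h, a_e, a_j, a_s, a_q; then a_c, a_k, a_a, a_i.
That covers every other element, and nothing is given above a_m, so a_m is the greatest.

a_m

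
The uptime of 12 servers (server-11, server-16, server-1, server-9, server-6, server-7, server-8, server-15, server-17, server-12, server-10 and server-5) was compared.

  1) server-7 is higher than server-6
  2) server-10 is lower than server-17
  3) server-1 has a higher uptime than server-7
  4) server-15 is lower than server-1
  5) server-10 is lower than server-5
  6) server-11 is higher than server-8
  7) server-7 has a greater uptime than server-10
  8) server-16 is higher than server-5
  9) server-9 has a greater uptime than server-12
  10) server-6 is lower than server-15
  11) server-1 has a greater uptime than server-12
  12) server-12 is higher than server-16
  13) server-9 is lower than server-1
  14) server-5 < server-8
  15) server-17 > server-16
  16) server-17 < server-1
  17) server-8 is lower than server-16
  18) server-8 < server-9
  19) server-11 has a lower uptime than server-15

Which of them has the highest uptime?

server-10 is not greatest since server-10 < server-5; server-6 is not greatest since server-6 < server-7; server-5 is not greatest since server-5 < server-16; server-8 is not greatest since server-8 < server-16; server-16 is not greatest since server-16 < server-17; server-12 is not greatest since server-12 < server-1; server-17 is not greatest since server-17 < server-1; server-7 is not greatest since server-7 < server-1; server-9 is not greatest since server-9 < server-1; server-11 is not greatest since server-11 < server-15; server-15 is not greatest since server-15 < server-1.
Only server-1 has nothing above it, so server-1 is the highest uptime.

server-1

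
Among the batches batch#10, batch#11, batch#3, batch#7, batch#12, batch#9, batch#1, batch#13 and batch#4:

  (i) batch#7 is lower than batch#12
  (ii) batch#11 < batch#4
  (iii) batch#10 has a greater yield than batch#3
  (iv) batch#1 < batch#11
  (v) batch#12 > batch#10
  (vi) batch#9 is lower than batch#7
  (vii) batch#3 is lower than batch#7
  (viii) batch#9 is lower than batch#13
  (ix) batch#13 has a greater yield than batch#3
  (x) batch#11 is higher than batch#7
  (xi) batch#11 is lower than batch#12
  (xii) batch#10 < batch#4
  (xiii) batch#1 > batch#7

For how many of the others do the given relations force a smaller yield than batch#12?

6

The elements the relations force below batch#12 are batch#3, batch#9, batch#7, batch#10, batch#1, batch#11 — no chain reaches any other.
That is 6.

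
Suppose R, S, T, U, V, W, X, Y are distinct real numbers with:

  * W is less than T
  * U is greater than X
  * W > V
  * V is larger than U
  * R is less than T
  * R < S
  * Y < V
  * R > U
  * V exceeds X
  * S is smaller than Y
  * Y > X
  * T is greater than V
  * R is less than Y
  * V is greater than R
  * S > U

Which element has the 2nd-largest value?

The consecutive relations fix a unique order: X < U < R < S < Y < V < W < T.
Counting 2 from the largest end gives W.

W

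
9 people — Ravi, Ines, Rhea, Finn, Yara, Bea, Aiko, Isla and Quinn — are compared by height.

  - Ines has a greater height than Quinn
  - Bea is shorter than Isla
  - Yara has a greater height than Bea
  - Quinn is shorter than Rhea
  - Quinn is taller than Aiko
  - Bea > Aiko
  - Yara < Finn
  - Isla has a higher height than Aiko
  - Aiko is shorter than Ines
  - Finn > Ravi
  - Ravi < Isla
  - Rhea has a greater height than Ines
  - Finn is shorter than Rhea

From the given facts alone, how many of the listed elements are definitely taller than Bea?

4

Directly above Bea: Yara, Isla.
One step further: Finn (3 so far).
One step further: Rhea (4 so far).
No other element is forced above Bea by the given relations, so the count is 4.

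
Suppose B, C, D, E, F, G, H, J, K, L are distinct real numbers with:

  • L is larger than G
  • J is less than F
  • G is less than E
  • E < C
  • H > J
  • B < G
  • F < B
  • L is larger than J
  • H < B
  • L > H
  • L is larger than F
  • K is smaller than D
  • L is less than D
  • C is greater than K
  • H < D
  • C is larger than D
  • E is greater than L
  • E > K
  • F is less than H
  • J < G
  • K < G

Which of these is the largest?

C

J is not greatest since J < G; F is not greatest since F < L; K is not greatest since K < G; H is not greatest since H < B; B is not greatest since B < G; G is not greatest since G < L; L is not greatest since L < E; D is not greatest since D < C; E is not greatest since E < C.
Only C has nothing above it, so C is the largest.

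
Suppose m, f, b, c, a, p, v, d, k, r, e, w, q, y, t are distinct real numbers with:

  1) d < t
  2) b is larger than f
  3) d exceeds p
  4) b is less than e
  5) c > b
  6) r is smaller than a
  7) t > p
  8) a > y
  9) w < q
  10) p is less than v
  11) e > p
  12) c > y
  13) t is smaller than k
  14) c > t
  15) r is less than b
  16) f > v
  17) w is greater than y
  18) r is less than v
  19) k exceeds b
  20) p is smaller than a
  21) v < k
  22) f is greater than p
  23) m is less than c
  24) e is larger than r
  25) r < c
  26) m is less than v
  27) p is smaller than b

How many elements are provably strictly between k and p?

5

The relations place p below k. An element lies strictly between them when it is forced above p and also forced below k.
Above p: {d, v, f, t, a, b, c, e}. Below k: {d, r, m, v, f, t, b}.
Intersection: {d, v, f, t, b} — 5.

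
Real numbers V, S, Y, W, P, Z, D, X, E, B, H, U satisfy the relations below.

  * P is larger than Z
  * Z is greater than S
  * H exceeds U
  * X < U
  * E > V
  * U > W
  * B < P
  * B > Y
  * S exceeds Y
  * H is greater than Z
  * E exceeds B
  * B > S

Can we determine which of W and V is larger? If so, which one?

Following every chain through V: above V we get E.
W is not reached, and no chain runs the other way from W to V.
So the given relations leave the order of V and W undetermined.

undetermined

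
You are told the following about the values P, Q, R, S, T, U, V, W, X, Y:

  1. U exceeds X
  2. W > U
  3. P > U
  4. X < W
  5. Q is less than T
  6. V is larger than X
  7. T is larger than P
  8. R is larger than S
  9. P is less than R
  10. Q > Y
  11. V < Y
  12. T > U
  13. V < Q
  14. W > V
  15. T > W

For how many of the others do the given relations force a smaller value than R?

4

Directly below R: S, P.
One step further: U (3 so far).
One step further: X (4 so far).
No other element is forced below R by the given relations, so the count is 4.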